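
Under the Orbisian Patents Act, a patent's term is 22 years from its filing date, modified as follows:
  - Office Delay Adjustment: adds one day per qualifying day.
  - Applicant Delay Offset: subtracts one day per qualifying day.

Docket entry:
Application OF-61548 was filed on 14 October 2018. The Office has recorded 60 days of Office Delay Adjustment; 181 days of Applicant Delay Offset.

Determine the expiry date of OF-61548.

2040-06-15

Base term: filing date + 22 years → 14 October 2040.
Office Delay Adjustment: +60 days → 13 December 2040.
Applicant Delay Offset: −181 days → 15 June 2040.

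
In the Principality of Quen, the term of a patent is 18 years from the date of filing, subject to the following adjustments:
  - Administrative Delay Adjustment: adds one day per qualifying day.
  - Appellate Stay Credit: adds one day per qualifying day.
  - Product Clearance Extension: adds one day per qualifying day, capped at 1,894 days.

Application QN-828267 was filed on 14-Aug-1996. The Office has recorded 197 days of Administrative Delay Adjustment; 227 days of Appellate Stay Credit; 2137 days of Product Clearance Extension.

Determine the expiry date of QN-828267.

2020-12-18

Base term: filing date + 18 years → 14 August 2014.
Administrative Delay Adjustment: +197 days → 27 February 2015.
Appellate Stay Credit: +227 days → 12 October 2015.
Product Clearance Extension: 2137 days claimed exceeds the 1894-day cap, so +1894 days → 18 December 2020.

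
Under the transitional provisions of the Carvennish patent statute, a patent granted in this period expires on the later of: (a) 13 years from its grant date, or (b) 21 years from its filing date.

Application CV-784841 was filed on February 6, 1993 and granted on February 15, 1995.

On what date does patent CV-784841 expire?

February 6, 2014

(a) grant + 13 years → 15 February 2008.
(b) filing + 21 years → 6 February 2014.
Later of the two: 6 February 2014.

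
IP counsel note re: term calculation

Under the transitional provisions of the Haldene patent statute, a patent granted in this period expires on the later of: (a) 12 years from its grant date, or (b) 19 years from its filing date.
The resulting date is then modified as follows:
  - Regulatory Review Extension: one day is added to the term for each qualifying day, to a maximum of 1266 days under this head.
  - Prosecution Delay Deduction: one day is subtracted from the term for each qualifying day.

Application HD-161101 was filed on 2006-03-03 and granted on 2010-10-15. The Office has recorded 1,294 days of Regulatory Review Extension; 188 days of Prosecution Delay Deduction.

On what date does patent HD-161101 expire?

(a) grant + 12 years → 15 October 2022.
(b) filing + 19 years → 3 March 2025.
Later of the two: 3 March 2025.
Regulatory Review Extension: 1294 days claimed exceeds the 1266-day cap, so +1266 days → 20 August 2028.
Prosecution Delay Deduction: −188 days → 14 February 2028.

2028-02-14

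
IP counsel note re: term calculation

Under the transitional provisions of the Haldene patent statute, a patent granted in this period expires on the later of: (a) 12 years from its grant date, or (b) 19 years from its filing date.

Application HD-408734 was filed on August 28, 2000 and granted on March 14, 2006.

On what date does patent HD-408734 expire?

2019-08-28

(a) grant + 12 years → 14 March 2018.
(b) filing + 19 years → 28 August 2019.
Later of the two: 28 August 2019.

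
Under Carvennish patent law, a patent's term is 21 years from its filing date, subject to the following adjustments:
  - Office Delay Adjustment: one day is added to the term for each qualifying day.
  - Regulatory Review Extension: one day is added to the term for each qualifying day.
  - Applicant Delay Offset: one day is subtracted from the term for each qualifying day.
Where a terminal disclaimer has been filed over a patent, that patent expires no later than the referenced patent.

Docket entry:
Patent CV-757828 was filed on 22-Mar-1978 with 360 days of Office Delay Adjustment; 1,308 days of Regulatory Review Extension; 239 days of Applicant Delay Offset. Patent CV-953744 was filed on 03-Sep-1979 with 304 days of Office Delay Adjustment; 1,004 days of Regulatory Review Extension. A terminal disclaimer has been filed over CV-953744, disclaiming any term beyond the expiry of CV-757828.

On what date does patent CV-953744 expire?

February 18, 2003

Natural term of CV-953744:
  Base: filing + 21 years → 3 September 2000.
  Office Delay Adjustment: +304 days → 4 July 2001.
  Regulatory Review Extension: +1004 days → 3 April 2004.
Expiry of referenced patent CV-757828:
  Base: filing + 21 years → 22 March 1999.
  Office Delay Adjustment: +360 days → 16 March 2000.
  Regulatory Review Extension: +1308 days → 15 October 2003.
  Applicant Delay Offset: −239 days → 18 February 2003.
Terminal disclaimer: CV-953744 expires on the earlier of 3 April 2004 and 18 February 2003.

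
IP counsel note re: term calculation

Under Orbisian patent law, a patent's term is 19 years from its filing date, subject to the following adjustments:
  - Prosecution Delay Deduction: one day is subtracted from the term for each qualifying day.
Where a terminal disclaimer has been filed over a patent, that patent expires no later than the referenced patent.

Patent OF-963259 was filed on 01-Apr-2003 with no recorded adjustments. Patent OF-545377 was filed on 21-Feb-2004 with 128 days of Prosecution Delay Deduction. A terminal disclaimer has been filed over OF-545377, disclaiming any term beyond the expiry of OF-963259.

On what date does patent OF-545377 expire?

2022-04-01

Natural term of OF-545377:
  Base: filing + 19 years → 21 February 2023.
  Prosecution Delay Deduction: −128 days → 16 October 2022.
Expiry of referenced patent OF-963259:
  Base: filing + 19 years → 1 April 2022.
Terminal disclaimer: OF-545377 expires on the earlier of 16 October 2022 and 1 April 2022.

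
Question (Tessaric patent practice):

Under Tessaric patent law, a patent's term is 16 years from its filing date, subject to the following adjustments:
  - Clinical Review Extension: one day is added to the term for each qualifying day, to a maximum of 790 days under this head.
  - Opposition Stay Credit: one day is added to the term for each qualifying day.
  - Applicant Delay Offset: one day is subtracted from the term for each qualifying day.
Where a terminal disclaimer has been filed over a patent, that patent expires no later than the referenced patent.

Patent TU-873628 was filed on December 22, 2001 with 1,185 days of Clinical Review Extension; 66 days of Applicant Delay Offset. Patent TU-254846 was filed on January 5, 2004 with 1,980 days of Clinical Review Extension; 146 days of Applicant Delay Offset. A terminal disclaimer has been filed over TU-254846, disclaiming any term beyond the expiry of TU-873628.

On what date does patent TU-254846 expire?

2019-12-16

Natural term of TU-254846:
  Base: filing + 16 years → 5 January 2020.
  Clinical Review Extension: 1980 days claimed exceeds the 790-day cap, so +790 days → 5 March 2022.
  Applicant Delay Offset: −146 days → 10 October 2021.
Expiry of referenced patent TU-873628:
  Base: filing + 16 years → 22 December 2017.
  Clinical Review Extension: 1185 days claimed exceeds the 790-day cap, so +790 days → 20 February 2020.
  Applicant Delay Offset: −66 days → 16 December 2019.
Terminal disclaimer: TU-254846 expires on the earlier of 10 October 2021 and 16 December 2019.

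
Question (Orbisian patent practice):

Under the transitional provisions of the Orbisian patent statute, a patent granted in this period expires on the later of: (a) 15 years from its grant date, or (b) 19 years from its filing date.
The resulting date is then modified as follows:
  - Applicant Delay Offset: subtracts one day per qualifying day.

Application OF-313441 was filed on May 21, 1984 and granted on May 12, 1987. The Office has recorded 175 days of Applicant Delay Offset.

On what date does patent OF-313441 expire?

(a) grant + 15 years → 12 May 2002.
(b) filing + 19 years → 21 May 2003.
Later of the two: 21 May 2003.
Applicant Delay Offset: −175 days → 27 November 2002.

2002-11-27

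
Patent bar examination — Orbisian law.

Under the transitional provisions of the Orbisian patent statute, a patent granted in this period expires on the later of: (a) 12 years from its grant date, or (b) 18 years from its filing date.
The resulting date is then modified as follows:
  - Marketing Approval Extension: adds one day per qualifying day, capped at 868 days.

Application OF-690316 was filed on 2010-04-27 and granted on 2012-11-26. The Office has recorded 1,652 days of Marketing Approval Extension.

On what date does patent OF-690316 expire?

2030-09-12

(a) grant + 12 years → 26 November 2024.
(b) filing + 18 years → 27 April 2028.
Later of the two: 27 April 2028.
Marketing Approval Extension: 1652 days claimed exceeds the 868-day cap, so +868 days → 12 September 2030.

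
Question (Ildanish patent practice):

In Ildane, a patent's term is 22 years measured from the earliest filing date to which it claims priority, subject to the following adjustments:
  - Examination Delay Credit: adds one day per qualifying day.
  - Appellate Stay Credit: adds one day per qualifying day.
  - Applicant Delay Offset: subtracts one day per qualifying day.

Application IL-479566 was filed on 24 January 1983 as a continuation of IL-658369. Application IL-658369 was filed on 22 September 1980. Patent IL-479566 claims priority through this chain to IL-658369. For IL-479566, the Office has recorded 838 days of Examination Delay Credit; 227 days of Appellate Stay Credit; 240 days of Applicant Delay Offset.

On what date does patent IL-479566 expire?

2004-12-25

Earliest priority filing: 22 September 1980.
Base term: 22 September 1980 + 22 years → 22 September 2002.
Examination Delay Credit: +838 days → 7 January 2005.
Appellate Stay Credit: +227 days → 22 August 2005.
Applicant Delay Offset: −240 days → 25 December 2004.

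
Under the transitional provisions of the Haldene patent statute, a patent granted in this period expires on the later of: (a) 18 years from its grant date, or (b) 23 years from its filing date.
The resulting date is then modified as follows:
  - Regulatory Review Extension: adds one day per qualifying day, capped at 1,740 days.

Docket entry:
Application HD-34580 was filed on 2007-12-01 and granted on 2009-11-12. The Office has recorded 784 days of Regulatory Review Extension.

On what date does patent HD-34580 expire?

(a) grant + 18 years → 12 November 2027.
(b) filing + 23 years → 1 December 2030.
Later of the two: 1 December 2030.
Regulatory Review Extension: 784 days (within the 1740-day cap) → +784 days → 23 January 2033.

January 23, 2033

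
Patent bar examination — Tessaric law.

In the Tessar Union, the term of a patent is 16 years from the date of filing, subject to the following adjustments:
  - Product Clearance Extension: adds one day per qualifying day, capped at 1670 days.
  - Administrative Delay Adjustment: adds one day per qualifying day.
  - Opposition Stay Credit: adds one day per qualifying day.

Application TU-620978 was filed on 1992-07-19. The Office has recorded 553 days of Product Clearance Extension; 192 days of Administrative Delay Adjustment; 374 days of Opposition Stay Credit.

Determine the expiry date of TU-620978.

Base term: filing date + 16 years → 19 July 2008.
Product Clearance Extension: 553 days (within the 1670-day cap) → +553 days → 23 January 2010.
Administrative Delay Adjustment: +192 days → 3 August 2010.
Opposition Stay Credit: +374 days → 12 August 2011.

August 12, 2011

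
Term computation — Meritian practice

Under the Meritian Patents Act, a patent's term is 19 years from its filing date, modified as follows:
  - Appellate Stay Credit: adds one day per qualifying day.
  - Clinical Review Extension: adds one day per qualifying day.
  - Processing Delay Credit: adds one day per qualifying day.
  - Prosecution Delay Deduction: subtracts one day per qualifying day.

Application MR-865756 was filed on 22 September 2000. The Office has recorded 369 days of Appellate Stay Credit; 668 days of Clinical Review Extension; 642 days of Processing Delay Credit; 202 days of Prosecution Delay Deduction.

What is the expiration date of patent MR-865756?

Base term: filing date + 19 years → 22 September 2019.
Appellate Stay Credit: +369 days → 25 September 2020.
Clinical Review Extension: +668 days → 25 July 2022.
Processing Delay Credit: +642 days → 27 April 2024.
Prosecution Delay Deduction: −202 days → 8 October 2023.

2023-10-08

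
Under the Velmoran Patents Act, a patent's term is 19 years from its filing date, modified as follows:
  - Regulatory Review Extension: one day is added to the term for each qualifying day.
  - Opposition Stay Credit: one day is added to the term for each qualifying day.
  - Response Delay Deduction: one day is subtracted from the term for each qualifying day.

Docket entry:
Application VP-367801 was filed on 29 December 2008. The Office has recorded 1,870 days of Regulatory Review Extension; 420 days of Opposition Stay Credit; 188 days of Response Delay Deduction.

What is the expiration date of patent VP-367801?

Base term: filing date + 19 years → 29 December 2027.
Regulatory Review Extension: +1870 days → 10 February 2033.
Opposition Stay Credit: +420 days → 6 April 2034.
Response Delay Deduction: −188 days → 30 September 2033.

2033-09-30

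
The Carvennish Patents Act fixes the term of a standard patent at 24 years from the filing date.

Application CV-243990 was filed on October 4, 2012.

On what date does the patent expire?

October 4, 2036

Filing date + 24 years → 4 October 2036.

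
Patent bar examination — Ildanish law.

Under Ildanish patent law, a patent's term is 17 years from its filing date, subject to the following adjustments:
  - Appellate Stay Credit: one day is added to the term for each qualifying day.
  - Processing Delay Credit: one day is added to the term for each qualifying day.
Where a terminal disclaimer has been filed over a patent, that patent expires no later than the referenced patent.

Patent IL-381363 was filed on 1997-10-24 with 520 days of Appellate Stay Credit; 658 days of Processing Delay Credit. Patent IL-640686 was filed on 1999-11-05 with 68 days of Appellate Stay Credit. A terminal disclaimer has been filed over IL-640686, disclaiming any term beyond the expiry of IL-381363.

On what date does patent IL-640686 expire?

2017-01-12

Natural term of IL-640686:
  Base: filing + 17 years → 5 November 2016.
  Appellate Stay Credit: +68 days → 12 January 2017.
Expiry of referenced patent IL-381363:
  Base: filing + 17 years → 24 October 2014.
  Appellate Stay Credit: +520 days → 27 March 2016.
  Processing Delay Credit: +658 days → 14 January 2018.
Terminal disclaimer: IL-640686 expires on the earlier of 12 January 2017 and 14 January 2018.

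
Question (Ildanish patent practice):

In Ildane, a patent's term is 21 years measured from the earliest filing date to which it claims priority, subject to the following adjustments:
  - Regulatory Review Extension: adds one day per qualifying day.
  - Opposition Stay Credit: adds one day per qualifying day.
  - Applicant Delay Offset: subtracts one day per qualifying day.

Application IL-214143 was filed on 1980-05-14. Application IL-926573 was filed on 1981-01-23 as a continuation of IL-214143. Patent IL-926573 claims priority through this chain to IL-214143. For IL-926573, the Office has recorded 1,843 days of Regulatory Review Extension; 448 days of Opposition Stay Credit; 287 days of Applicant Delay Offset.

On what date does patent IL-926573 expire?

November 8, 2006

Earliest priority filing: 14 May 1980.
Base term: 14 May 1980 + 21 years → 14 May 2001.
Regulatory Review Extension: +1843 days → 31 May 2006.
Opposition Stay Credit: +448 days → 22 August 2007.
Applicant Delay Offset: −287 days → 8 November 2006.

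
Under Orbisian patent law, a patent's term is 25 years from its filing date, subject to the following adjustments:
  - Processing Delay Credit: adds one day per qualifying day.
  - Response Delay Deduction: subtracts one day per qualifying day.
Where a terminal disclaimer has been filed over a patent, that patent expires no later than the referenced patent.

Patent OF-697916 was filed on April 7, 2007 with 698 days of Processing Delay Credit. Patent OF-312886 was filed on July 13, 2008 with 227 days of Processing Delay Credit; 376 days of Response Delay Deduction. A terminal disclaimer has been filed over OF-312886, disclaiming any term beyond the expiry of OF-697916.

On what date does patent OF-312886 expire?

Natural term of OF-312886:
  Base: filing + 25 years → 13 July 2033.
  Processing Delay Credit: +227 days → 25 February 2034.
  Response Delay Deduction: −376 days → 14 February 2033.
Expiry of referenced patent OF-697916:
  Base: filing + 25 years → 7 April 2032.
  Processing Delay Credit: +698 days → 6 March 2034.
Terminal disclaimer: OF-312886 expires on the earlier of 14 February 2033 and 6 March 2034.

2033-02-14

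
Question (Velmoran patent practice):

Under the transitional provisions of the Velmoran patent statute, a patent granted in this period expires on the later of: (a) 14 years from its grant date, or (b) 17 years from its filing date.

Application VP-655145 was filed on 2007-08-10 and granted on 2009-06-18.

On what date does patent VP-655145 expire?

2024-08-10

(a) grant + 14 years → 18 June 2023.
(b) filing + 17 years → 10 August 2024.
Later of the two: 10 August 2024.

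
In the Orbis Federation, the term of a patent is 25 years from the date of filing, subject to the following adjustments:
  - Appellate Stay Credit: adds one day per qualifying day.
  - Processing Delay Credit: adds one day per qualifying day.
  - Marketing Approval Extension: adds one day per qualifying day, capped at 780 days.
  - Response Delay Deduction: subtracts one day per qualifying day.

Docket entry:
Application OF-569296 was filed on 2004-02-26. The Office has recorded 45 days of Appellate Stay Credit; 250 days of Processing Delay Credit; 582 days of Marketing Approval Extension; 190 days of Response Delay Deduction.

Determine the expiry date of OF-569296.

Base term: filing date + 25 years → 26 February 2029.
Appellate Stay Credit: +45 days → 12 April 2029.
Processing Delay Credit: +250 days → 18 December 2029.
Marketing Approval Extension: 582 days (within the 780-day cap) → +582 days → 23 July 2031.
Response Delay Deduction: −190 days → 14 January 2031.

January 14, 2031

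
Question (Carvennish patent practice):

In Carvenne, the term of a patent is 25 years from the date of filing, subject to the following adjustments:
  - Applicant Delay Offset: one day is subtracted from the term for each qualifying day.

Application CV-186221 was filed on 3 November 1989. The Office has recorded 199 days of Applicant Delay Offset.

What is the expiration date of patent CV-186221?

Base term: filing date + 25 years → 3 November 2014.
Applicant Delay Offset: −199 days → 18 April 2014.

April 18, 2014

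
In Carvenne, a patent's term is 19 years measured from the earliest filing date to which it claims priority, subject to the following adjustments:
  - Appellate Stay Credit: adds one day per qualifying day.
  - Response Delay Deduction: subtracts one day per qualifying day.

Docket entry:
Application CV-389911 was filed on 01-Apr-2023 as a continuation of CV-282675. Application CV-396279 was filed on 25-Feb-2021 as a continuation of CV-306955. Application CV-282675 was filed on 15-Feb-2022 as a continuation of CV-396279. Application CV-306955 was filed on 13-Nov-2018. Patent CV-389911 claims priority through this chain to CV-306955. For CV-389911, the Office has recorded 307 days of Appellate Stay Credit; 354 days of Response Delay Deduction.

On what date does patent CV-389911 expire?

Earliest priority filing: 13 November 2018.
Base term: 13 November 2018 + 19 years → 13 November 2037.
Appellate Stay Credit: +307 days → 16 September 2038.
Response Delay Deduction: −354 days → 27 September 2037.

2037-09-27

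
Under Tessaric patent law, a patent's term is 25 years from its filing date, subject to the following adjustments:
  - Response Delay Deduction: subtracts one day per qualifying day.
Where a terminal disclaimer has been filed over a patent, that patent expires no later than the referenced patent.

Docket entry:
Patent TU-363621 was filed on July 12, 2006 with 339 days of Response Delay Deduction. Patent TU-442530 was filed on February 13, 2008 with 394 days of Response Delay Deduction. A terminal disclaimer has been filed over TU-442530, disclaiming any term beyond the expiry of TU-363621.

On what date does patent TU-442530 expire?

August 7, 2030

Natural term of TU-442530:
  Base: filing + 25 years → 13 February 2033.
  Response Delay Deduction: −394 days → 16 January 2032.
Expiry of referenced patent TU-363621:
  Base: filing + 25 years → 12 July 2031.
  Response Delay Deduction: −339 days → 7 August 2030.
Terminal disclaimer: TU-442530 expires on the earlier of 16 January 2032 and 7 August 2030.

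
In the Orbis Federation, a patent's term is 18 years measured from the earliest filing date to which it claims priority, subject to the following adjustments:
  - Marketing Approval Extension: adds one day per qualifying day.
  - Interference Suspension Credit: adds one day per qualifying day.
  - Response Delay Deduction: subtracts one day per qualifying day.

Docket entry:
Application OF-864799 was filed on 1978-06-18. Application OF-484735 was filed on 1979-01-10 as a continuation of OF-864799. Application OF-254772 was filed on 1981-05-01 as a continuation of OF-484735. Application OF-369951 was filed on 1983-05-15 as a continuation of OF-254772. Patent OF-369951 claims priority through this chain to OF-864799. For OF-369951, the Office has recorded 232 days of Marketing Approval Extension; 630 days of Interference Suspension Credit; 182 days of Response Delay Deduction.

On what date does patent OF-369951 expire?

Earliest priority filing: 18 June 1978.
Base term: 18 June 1978 + 18 years → 18 June 1996.
Marketing Approval Extension: +232 days → 5 February 1997.
Interference Suspension Credit: +630 days → 28 October 1998.
Response Delay Deduction: −182 days → 29 April 1998.

1998-04-29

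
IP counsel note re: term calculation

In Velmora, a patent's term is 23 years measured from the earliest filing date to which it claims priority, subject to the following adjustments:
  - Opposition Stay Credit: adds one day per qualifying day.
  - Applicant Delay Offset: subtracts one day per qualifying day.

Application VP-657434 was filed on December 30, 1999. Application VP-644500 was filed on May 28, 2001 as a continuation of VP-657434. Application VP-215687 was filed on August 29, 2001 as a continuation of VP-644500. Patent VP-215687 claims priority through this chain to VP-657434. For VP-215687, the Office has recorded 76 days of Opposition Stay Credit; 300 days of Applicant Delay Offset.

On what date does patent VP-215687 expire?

2022-05-20

Earliest priority filing: 30 December 1999.
Base term: 30 December 1999 + 23 years → 30 December 2022.
Opposition Stay Credit: +76 days → 16 March 2023.
Applicant Delay Offset: −300 days → 20 May 2022.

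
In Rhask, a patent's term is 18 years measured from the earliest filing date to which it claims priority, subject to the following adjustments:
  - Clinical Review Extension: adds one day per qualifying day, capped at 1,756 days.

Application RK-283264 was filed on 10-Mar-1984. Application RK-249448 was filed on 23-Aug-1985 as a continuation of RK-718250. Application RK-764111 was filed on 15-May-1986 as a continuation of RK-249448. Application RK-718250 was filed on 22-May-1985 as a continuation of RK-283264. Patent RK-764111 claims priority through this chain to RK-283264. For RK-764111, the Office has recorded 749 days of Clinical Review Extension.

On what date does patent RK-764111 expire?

March 28, 2004

Earliest priority filing: 10 March 1984.
Base term: 10 March 1984 + 18 years → 10 March 2002.
Clinical Review Extension: 749 days (within the 1756-day cap) → +749 days → 28 March 2004.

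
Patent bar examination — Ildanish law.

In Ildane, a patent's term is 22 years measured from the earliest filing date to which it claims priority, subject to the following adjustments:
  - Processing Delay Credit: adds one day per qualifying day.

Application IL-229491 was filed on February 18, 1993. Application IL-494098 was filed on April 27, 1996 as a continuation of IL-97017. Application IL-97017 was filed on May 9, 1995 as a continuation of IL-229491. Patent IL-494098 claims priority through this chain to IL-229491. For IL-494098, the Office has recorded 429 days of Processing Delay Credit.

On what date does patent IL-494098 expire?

April 22, 2016

Earliest priority filing: 18 February 1993.
Base term: 18 February 1993 + 22 years → 18 February 2015.
Processing Delay Credit: +429 days → 22 April 2016.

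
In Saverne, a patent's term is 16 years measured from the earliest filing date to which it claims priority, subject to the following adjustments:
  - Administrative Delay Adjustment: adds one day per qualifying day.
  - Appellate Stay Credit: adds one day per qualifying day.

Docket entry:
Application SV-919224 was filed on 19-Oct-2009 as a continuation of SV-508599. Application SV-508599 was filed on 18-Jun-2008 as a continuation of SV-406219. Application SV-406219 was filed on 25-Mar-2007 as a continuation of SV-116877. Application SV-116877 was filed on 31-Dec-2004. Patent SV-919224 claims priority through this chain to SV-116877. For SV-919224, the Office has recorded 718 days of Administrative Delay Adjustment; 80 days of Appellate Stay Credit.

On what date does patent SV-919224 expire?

March 9, 2023

Earliest priority filing: 31 December 2004.
Base term: 31 December 2004 + 16 years → 31 December 2020.
Administrative Delay Adjustment: +718 days → 19 December 2022.
Appellate Stay Credit: +80 days → 9 March 2023.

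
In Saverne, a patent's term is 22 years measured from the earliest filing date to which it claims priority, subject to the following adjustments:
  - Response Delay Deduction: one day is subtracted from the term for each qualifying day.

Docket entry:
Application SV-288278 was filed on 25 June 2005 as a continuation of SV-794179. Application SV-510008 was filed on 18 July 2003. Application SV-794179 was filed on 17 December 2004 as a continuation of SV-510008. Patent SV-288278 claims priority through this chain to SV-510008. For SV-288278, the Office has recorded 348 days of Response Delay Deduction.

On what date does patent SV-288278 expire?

2024-08-04

Earliest priority filing: 18 July 2003.
Base term: 18 July 2003 + 22 years → 18 July 2025.
Response Delay Deduction: −348 days → 4 August 2024.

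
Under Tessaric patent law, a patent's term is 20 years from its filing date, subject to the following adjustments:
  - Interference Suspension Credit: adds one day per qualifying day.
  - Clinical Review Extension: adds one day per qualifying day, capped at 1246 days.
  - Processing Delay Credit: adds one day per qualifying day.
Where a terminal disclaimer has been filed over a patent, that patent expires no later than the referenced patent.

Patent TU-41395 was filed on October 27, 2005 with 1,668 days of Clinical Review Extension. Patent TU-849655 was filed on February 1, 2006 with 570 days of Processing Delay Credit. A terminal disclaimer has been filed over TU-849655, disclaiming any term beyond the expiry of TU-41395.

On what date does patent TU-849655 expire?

Natural term of TU-849655:
  Base: filing + 20 years → 1 February 2026.
  Processing Delay Credit: +570 days → 25 August 2027.
Expiry of referenced patent TU-41395:
  Base: filing + 20 years → 27 October 2025.
  Clinical Review Extension: 1668 days claimed exceeds the 1246-day cap, so +1246 days → 26 March 2029.
Terminal disclaimer: TU-849655 expires on the earlier of 25 August 2027 and 26 March 2029.

August 25, 2027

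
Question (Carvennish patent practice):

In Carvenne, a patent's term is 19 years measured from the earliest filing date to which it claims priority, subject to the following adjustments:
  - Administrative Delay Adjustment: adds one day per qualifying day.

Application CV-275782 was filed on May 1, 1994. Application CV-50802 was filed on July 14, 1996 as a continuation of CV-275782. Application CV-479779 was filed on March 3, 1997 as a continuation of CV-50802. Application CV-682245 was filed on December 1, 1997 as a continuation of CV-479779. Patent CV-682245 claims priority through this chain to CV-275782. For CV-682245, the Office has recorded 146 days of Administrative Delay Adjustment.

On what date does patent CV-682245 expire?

Earliest priority filing: 1 May 1994.
Base term: 1 May 1994 + 19 years → 1 May 2013.
Administrative Delay Adjustment: +146 days → 24 September 2013.

September 24, 2013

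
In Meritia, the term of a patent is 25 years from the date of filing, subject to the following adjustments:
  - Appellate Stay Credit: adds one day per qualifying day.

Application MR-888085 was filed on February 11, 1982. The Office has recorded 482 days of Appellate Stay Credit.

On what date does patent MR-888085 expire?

Base term: filing date + 25 years → 11 February 2007.
Appellate Stay Credit: +482 days → 7 June 2008.

June 7, 2008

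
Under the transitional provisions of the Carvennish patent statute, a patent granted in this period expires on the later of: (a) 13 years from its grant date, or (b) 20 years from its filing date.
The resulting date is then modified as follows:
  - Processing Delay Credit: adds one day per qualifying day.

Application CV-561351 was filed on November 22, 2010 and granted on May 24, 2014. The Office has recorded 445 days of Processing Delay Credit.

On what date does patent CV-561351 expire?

(a) grant + 13 years → 24 May 2027.
(b) filing + 20 years → 22 November 2030.
Later of the two: 22 November 2030.
Processing Delay Credit: +445 days → 10 February 2032.

2032-02-10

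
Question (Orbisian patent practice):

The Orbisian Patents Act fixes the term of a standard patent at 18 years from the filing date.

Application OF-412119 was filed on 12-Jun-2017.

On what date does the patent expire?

2035-06-12

Filing date + 18 years → 12 June 2035.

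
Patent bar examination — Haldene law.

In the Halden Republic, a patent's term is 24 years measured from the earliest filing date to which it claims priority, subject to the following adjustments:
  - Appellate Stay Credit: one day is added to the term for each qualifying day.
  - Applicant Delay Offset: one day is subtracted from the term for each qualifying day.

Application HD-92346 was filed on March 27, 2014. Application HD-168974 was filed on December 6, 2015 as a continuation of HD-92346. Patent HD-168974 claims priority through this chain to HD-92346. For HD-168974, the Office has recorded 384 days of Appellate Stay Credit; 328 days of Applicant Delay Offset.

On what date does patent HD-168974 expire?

Earliest priority filing: 27 March 2014.
Base term: 27 March 2014 + 24 years → 27 March 2038.
Appellate Stay Credit: +384 days → 15 April 2039.
Applicant Delay Offset: −328 days → 22 May 2038.

May 22, 2038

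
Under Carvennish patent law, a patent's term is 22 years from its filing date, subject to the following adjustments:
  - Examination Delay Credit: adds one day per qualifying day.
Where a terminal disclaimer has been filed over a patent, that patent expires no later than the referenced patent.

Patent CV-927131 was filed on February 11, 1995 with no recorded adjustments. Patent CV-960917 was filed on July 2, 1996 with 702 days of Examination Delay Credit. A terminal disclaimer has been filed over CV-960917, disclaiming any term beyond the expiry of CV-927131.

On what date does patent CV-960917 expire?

February 11, 2017

Natural term of CV-960917:
  Base: filing + 22 years → 2 July 2018.
  Examination Delay Credit: +702 days → 3 June 2020.
Expiry of referenced patent CV-927131:
  Base: filing + 22 years → 11 February 2017.
Terminal disclaimer: CV-960917 expires on the earlier of 3 June 2020 and 11 February 2017.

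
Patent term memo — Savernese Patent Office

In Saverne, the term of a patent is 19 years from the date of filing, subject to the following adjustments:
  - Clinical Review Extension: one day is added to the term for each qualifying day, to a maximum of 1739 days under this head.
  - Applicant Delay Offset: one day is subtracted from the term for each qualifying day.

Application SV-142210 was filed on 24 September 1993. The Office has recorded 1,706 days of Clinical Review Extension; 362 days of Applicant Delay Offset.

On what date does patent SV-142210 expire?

May 30, 2016

Base term: filing date + 19 years → 24 September 2012.
Clinical Review Extension: 1706 days (within the 1739-day cap) → +1706 days → 27 May 2017.
Applicant Delay Offset: −362 days → 30 May 2016.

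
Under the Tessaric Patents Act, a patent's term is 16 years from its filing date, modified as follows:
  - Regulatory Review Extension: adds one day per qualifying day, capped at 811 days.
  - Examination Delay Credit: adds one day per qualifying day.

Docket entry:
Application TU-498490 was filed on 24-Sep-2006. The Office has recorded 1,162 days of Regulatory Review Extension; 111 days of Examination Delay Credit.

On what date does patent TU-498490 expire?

2025-04-03

Base term: filing date + 16 years → 24 September 2022.
Regulatory Review Extension: 1162 days claimed exceeds the 811-day cap, so +811 days → 13 December 2024.
Examination Delay Credit: +111 days → 3 April 2025.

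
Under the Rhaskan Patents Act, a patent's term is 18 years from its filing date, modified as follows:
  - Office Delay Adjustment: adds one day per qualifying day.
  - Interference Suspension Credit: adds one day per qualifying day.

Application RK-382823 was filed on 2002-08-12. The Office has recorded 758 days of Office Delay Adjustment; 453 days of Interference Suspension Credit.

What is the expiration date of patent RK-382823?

Base term: filing date + 18 years → 12 August 2020.
Office Delay Adjustment: +758 days → 9 September 2022.
Interference Suspension Credit: +453 days → 6 December 2023.

2023-12-06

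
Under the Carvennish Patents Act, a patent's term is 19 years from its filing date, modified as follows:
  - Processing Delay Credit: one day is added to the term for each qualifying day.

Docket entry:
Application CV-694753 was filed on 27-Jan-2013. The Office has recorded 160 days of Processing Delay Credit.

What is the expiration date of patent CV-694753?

Base term: filing date + 19 years → 27 January 2032.
Processing Delay Credit: +160 days → 5 July 2032.

July 5, 2032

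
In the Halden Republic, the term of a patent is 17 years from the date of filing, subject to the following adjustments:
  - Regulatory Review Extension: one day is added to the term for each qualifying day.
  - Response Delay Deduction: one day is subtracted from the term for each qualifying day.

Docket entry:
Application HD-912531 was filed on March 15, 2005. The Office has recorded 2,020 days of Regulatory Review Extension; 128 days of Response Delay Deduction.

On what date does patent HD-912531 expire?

Base term: filing date + 17 years → 15 March 2022.
Regulatory Review Extension: +2020 days → 25 September 2027.
Response Delay Deduction: −128 days → 20 May 2027.

2027-05-20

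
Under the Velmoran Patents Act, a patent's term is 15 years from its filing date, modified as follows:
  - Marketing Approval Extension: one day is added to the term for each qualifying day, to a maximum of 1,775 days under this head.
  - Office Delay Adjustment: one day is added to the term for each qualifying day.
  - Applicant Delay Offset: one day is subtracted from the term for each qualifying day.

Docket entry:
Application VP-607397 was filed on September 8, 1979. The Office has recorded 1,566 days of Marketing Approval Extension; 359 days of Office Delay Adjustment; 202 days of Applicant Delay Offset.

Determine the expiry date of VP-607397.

Base term: filing date + 15 years → 8 September 1994.
Marketing Approval Extension: 1566 days (within the 1775-day cap) → +1566 days → 22 December 1998.
Office Delay Adjustment: +359 days → 16 December 1999.
Applicant Delay Offset: −202 days → 28 May 1999.

May 28, 1999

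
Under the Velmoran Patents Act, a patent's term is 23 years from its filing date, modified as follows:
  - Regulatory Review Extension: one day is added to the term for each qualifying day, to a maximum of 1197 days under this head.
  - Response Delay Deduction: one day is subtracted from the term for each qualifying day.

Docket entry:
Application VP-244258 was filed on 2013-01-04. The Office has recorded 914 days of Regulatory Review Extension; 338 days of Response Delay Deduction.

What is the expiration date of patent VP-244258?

Base term: filing date + 23 years → 4 January 2036.
Regulatory Review Extension: 914 days (within the 1197-day cap) → +914 days → 6 July 2038.
Response Delay Deduction: −338 days → 2 August 2037.

August 2, 2037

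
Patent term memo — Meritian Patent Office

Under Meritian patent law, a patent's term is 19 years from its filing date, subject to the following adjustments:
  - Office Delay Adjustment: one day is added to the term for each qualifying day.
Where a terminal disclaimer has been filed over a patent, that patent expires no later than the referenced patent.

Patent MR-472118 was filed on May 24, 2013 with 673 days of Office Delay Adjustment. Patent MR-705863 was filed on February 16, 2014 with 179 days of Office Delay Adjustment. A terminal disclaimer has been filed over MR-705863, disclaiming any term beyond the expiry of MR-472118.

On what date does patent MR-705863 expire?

August 14, 2033

Natural term of MR-705863:
  Base: filing + 19 years → 16 February 2033.
  Office Delay Adjustment: +179 days → 14 August 2033.
Expiry of referenced patent MR-472118:
  Base: filing + 19 years → 24 May 2032.
  Office Delay Adjustment: +673 days → 28 March 2034.
Terminal disclaimer: MR-705863 expires on the earlier of 14 August 2033 and 28 March 2034.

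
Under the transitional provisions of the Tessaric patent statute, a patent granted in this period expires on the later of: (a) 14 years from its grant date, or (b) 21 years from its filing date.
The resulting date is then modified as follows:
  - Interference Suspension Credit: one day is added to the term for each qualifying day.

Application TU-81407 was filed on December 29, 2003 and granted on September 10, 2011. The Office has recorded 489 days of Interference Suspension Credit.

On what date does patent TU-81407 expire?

(a) grant + 14 years → 10 September 2025.
(b) filing + 21 years → 29 December 2024.
Later of the two: 10 September 2025.
Interference Suspension Credit: +489 days → 12 January 2027.

January 12, 2027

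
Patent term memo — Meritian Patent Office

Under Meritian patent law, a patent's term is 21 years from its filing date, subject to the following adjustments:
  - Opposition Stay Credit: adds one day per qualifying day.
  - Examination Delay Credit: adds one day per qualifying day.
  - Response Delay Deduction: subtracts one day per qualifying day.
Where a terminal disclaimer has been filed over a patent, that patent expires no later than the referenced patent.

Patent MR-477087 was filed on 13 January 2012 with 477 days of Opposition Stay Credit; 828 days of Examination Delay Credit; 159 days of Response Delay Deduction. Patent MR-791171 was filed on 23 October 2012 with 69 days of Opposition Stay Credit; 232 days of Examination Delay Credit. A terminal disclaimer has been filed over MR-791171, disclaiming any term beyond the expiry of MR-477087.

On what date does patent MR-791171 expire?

August 20, 2034

Natural term of MR-791171:
  Base: filing + 21 years → 23 October 2033.
  Opposition Stay Credit: +69 days → 31 December 2033.
  Examination Delay Credit: +232 days → 20 August 2034.
Expiry of referenced patent MR-477087:
  Base: filing + 21 years → 13 January 2033.
  Opposition Stay Credit: +477 days → 5 May 2034.
  Examination Delay Credit: +828 days → 10 August 2036.
  Response Delay Deduction: −159 days → 4 March 2036.
Terminal disclaimer: MR-791171 expires on the earlier of 20 August 2034 and 4 March 2036.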